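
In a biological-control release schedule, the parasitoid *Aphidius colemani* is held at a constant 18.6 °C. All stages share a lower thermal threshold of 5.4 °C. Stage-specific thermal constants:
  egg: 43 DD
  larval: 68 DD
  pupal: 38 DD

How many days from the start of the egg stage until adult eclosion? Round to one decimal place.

11.3 days

Daily accumulation at 18.6 °C = 18.6 − 5.4 = 13.2 DD/day.
Total K = 43 + 68 + 38 = 149 DD.
Total duration = 149 / 13.2 = 11.288 ≈ 11.3 days.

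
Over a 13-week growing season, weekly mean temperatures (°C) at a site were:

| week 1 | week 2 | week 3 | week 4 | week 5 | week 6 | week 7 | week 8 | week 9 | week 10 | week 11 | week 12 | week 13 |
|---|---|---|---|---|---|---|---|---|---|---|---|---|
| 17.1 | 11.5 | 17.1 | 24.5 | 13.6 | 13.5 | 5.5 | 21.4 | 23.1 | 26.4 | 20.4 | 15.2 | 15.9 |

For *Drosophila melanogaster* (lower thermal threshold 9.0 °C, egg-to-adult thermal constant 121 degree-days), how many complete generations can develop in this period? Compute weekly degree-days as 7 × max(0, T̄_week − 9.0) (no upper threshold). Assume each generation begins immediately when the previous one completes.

6 generations

Weekly DD (7 × max(0, T̄ − 9.0)): 56.7, 17.5, 56.7, 108.5, 32.2, 31.5, 0.0, 86.8, 98.7, 121.8, 79.8, 43.4, 48.3.
Season total = 781.9 DD.
Complete generations = ⌊781.9 / 121⌋ = 6.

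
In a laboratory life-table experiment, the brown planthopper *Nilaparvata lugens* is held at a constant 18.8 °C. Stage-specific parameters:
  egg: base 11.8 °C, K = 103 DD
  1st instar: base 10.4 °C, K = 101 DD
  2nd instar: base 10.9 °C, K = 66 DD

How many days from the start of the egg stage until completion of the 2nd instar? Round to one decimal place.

35.1 days

egg: 103 / (18.8 − 11.8) = 103 / 7.0 = 14.714 d.
1st instar: 101 / (18.8 − 10.4) = 101 / 8.4 = 12.024 d.
2nd instar: 66 / (18.8 − 10.9) = 66 / 7.9 = 8.354 d.
Sum = 35.093 ≈ 35.1 days.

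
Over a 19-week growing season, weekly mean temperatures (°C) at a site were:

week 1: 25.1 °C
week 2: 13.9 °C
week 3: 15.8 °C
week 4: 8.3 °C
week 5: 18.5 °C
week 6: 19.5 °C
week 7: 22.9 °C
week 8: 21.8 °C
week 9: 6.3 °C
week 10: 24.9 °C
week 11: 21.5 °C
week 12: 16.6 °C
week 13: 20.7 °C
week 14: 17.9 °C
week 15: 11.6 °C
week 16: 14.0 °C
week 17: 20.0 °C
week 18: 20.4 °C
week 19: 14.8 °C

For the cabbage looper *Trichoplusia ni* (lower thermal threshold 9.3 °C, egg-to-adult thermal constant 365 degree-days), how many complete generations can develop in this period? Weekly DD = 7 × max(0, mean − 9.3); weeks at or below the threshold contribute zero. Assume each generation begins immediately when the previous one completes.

Weekly DD (7 × max(0, T̄ − 9.3)): 110.6, 32.2, 45.5, 0.0, 64.4, 71.4, 95.2, 87.5, 0.0, 109.2, 85.4, 51.1, 79.8, 60.2, 16.1, 32.9, 74.9, 77.7, 38.5.
Season total = 1132.6 DD.
Complete generations = ⌊1132.6 / 365⌋ = 3.

3 generations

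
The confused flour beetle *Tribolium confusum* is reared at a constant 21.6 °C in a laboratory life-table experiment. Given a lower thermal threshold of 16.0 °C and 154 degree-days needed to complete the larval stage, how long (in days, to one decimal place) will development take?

27.5 days

Daily accumulation = 21.6 − 16.0 = 5.6 DD/day.
Duration = 154 / 5.6 = 27.500 ≈ 27.5 days.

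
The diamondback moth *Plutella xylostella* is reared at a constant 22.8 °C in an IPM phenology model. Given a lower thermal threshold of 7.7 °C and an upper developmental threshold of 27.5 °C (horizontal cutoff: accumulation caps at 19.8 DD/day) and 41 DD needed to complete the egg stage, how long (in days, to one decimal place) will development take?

Daily accumulation = 22.8 − 7.7 = 15.1 DD/day.
Duration = 41 / 15.1 = 2.715 ≈ 2.7 days.

2.7 days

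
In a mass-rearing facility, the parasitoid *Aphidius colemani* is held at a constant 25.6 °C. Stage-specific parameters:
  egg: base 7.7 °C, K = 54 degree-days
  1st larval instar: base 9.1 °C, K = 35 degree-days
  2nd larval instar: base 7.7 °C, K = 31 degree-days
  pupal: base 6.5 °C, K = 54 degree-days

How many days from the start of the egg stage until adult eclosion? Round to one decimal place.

egg: 54 / (25.6 − 7.7) = 54 / 17.9 = 3.017 d.
1st larval instar: 35 / (25.6 − 9.1) = 35 / 16.5 = 2.121 d.
2nd larval instar: 31 / (25.6 − 7.7) = 31 / 17.9 = 1.732 d.
pupal: 54 / (25.6 − 6.5) = 54 / 19.1 = 2.827 d.
Sum = 9.697 ≈ 9.7 days.

9.7 days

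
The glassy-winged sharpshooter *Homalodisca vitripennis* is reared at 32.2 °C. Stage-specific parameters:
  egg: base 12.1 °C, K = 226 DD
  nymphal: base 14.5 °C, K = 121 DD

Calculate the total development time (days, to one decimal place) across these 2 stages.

18.1 days

egg: 226 / (32.2 − 12.1) = 226 / 20.1 = 11.244 d.
nymphal: 121 / (32.2 − 14.5) = 121 / 17.7 = 6.836 d.
Sum = 18.080 ≈ 18.1 days.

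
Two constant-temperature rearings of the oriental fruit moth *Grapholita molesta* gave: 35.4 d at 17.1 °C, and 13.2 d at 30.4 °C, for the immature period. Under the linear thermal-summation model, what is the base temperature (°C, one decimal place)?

Linear rate model ⇒ the product D·(T − T_b) is constant across temperatures.
35.4·(17.1 − T_b) = 13.2·(30.4 − T_b)
T_b = (35.4·17.1 − 13.2·30.4) / (35.4 − 13.2) = 204.06 / 22.2 = 9.192 °C ≈ 9.2 °C.

9.2 °C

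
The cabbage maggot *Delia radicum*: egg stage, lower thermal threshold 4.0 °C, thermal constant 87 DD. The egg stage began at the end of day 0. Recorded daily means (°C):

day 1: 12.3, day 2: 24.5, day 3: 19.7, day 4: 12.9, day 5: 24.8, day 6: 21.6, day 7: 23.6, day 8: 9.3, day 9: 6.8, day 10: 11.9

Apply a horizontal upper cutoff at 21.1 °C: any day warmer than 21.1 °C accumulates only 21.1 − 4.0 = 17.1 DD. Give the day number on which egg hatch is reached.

Daily DD above 4.0 °C (capped at 17.1): 8.3, 17.1, 15.7, 8.9, 17.1, 17.1, 17.1, 5.3, 2.8, 7.9.
Cumulative: 8.3, 25.4, 41.1, 50.0, 67.1, 84.2, 101.3, 106.6, 109.4, 117.3.
The total first reaches 87 DD on day 7.

day 7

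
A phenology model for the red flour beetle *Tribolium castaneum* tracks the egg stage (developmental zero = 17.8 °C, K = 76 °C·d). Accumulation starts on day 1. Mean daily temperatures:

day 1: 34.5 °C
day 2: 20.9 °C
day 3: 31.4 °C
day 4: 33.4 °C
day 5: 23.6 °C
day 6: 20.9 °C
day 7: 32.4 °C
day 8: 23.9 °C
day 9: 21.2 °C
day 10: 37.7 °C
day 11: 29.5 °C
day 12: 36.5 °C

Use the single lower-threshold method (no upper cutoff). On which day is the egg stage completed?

Daily DD above 17.8 °C: 16.7, 3.1, 13.6, 15.6, 5.8, 3.1, 14.6, 6.1, 3.4, 19.9, 11.7, 18.7.
Cumulative: 16.7, 19.8, 33.4, 49.0, 54.8, 57.9, 72.5, 78.6, 82.0, 101.9, 113.6, 132.3.
The total first reaches 76 DD on day 8.

day 8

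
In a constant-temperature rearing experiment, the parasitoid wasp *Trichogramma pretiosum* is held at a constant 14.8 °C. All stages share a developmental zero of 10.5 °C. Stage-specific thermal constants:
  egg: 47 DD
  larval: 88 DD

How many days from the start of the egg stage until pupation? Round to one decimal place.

Daily accumulation at 14.8 °C = 14.8 − 10.5 = 4.3 DD/day.
Total K = 47 + 88 = 135 DD.
Total duration = 135 / 4.3 = 31.395 ≈ 31.4 days.

31.4 days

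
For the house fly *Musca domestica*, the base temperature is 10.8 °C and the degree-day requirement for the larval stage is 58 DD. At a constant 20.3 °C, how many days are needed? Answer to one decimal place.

Daily accumulation = 20.3 − 10.8 = 9.5 DD/day.
Duration = 58 / 9.5 = 6.105 ≈ 6.1 days.

6.1 days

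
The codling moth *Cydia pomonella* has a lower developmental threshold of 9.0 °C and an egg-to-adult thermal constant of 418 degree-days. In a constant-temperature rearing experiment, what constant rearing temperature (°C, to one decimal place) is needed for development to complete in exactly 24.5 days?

26.1 °C

Required daily accumulation = 418 / 24.5 = 17.061 DD/day.
T = T_base + 17.061 = 9.0 + 17.061 = 26.061 ≈ 26.1 °C.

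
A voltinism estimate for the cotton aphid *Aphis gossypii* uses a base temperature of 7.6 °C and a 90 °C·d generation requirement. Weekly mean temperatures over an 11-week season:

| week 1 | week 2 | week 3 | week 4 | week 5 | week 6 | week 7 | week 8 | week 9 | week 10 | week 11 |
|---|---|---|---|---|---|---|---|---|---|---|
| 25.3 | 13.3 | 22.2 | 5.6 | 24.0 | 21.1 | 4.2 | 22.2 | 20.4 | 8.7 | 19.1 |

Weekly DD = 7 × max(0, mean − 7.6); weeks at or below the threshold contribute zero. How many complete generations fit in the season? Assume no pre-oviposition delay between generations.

8 generations

Weekly DD (7 × max(0, T̄ − 7.6)): 123.9, 39.9, 102.2, 0.0, 114.8, 94.5, 0.0, 102.2, 89.6, 7.7, 80.5.
Season total = 755.3 DD.
Complete generations = ⌊755.3 / 90⌋ = 8.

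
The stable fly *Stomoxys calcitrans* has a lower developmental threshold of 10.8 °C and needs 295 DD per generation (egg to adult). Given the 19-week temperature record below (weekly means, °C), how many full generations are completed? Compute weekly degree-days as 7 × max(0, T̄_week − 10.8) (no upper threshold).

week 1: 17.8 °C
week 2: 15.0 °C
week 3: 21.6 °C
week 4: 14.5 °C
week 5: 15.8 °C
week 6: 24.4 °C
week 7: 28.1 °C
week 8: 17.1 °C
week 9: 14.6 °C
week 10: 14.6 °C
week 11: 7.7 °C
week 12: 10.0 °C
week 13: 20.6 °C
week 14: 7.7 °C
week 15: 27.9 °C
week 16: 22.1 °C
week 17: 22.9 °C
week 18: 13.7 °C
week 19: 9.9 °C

3 generations

Weekly DD (7 × max(0, T̄ − 10.8)): 49.0, 29.4, 75.6, 25.9, 35.0, 95.2, 121.1, 44.1, 26.6, 26.6, 0.0, 0.0, 68.6, 0.0, 119.7, 79.1, 84.7, 20.3, 0.0.
Season total = 900.9 DD.
Complete generations = ⌊900.9 / 295⌋ = 3.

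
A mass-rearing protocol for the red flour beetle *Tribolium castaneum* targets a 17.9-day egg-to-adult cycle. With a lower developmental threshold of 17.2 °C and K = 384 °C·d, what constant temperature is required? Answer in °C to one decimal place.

Required daily accumulation = 384 / 17.9 = 21.453 DD/day.
T = T_base + 21.453 = 17.2 + 21.453 = 38.653 ≈ 38.7 °C.

38.7 °C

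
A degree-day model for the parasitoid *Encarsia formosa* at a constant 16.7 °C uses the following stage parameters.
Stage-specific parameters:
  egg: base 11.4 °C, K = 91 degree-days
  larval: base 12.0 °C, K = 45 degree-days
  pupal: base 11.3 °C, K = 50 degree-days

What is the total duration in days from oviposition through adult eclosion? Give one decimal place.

36.0 days

egg: 91 / (16.7 − 11.4) = 91 / 5.3 = 17.170 d.
larval: 45 / (16.7 − 12.0) = 45 / 4.7 = 9.574 d.
pupal: 50 / (16.7 − 11.3) = 50 / 5.4 = 9.259 d.
Sum = 36.004 ≈ 36.0 days.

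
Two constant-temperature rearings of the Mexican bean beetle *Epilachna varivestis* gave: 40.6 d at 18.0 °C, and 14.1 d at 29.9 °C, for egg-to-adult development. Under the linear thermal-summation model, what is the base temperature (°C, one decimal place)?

Equal thermal constants: D₁(T₁ − T_b) = D₂(T₂ − T_b).
40.6·(18.0 − T_b) = 14.1·(29.9 − T_b)
T_b = (40.6·18.0 − 14.1·29.9) / (40.6 − 14.1) = 309.21 / 26.5 = 11.668 °C ≈ 11.7 °C.

11.7 °C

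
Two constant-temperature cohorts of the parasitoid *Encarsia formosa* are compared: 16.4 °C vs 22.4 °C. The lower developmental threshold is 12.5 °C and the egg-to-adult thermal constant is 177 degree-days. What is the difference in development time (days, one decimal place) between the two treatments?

At 16.4 °C: 177 / (16.4 − 12.5) = 177 / 3.9 = 45.385 d.
At 22.4 °C: 177 / (22.4 − 12.5) = 177 / 9.9 = 17.879 d.
Difference = |45.385 − 17.879| = 27.506 ≈ 27.5 days.

27.5 days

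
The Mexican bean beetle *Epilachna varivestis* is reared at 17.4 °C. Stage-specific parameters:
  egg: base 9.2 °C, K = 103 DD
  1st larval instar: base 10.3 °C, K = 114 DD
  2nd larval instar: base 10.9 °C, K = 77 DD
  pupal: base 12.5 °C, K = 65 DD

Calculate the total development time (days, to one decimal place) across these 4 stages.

53.7 days

egg: 103 / (17.4 − 9.2) = 103 / 8.2 = 12.561 d.
1st larval instar: 114 / (17.4 − 10.3) = 114 / 7.1 = 16.056 d.
2nd larval instar: 77 / (17.4 − 10.9) = 77 / 6.5 = 11.846 d.
pupal: 65 / (17.4 − 12.5) = 65 / 4.9 = 13.265 d.
Sum = 53.729 ≈ 53.7 days.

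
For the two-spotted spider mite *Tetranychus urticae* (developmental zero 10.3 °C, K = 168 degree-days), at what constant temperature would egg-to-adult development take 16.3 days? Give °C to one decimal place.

20.6 °C

Required daily accumulation = 168 / 16.3 = 10.307 DD/day.
T = T_base + 10.307 = 10.3 + 10.307 = 20.607 ≈ 20.6 °C.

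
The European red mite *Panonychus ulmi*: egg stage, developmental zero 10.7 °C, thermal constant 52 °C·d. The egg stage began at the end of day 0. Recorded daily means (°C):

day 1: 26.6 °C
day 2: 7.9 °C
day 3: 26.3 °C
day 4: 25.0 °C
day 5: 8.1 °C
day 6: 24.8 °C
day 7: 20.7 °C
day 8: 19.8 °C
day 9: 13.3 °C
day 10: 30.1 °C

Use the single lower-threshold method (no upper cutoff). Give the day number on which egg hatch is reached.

Daily DD above 10.7 °C: 15.9, 0.0, 15.6, 14.3, 0.0, 14.1, 10.0, 9.1, 2.6, 19.4.
Cumulative: 15.9, 15.9, 31.5, 45.8, 45.8, 59.9, 69.9, 79.0, 81.6, 101.0.
The total first reaches 52 DD on day 6.

day 6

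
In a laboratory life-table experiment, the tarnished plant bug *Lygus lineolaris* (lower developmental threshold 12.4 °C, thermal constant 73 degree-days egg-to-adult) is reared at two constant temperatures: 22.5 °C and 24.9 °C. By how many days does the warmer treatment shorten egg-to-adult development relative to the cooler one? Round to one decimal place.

At 22.5 °C: 73 / (22.5 − 12.4) = 73 / 10.1 = 7.228 d.
At 24.9 °C: 73 / (24.9 − 12.4) = 73 / 12.5 = 5.840 d.
Difference = |7.228 − 5.840| = 1.388 ≈ 1.4 days.

1.4 days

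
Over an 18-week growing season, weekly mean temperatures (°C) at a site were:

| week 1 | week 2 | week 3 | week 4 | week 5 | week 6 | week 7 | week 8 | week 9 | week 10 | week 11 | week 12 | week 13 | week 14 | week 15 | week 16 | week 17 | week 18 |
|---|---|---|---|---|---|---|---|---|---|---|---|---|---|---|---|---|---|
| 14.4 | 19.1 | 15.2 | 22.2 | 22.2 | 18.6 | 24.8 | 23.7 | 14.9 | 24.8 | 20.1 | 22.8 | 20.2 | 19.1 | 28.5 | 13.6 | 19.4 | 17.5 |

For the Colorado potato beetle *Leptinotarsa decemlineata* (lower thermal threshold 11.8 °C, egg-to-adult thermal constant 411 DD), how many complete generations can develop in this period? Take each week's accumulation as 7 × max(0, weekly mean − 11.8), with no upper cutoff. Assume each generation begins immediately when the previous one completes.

2 generations

Weekly DD (7 × max(0, T̄ − 11.8)): 18.2, 51.1, 23.8, 72.8, 72.8, 47.6, 91.0, 83.3, 21.7, 91.0, 58.1, 77.0, 58.8, 51.1, 116.9, 12.6, 53.2, 39.9.
Season total = 1040.9 DD.
Complete generations = ⌊1040.9 / 411⌋ = 2.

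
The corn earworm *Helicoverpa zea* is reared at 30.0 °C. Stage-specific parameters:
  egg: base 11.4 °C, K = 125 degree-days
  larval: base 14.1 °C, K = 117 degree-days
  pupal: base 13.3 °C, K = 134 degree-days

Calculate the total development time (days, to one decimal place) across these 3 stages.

22.1 days

egg: 125 / (30.0 − 11.4) = 125 / 18.6 = 6.720 d.
larval: 117 / (30.0 − 14.1) = 117 / 15.9 = 7.358 d.
pupal: 134 / (30.0 − 13.3) = 134 / 16.7 = 8.024 d.
Sum = 22.103 ≈ 22.1 days.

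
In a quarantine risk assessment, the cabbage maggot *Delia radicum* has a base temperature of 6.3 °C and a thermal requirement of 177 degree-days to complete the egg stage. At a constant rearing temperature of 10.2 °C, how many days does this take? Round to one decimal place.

45.4 days

Daily accumulation = 10.2 − 6.3 = 3.9 DD/day.
Duration = 177 / 3.9 = 45.385 ≈ 45.4 days.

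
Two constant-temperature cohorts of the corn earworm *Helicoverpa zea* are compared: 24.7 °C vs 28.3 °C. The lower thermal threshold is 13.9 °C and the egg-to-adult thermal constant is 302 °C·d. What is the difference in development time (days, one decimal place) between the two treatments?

At 24.7 °C: 302 / (24.7 − 13.9) = 302 / 10.8 = 27.963 d.
At 28.3 °C: 302 / (28.3 − 13.9) = 302 / 14.4 = 20.972 d.
Difference = |27.963 − 20.972| = 6.991 ≈ 7.0 days.

7.0 days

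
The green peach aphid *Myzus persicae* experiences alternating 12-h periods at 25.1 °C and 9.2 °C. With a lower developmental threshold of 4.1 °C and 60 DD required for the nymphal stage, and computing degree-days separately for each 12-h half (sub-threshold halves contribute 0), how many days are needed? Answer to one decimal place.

4.6 days

Day half: max(0, 25.1 − 4.1) × 0.5 = 21.0 × 0.5 = 10.50 DD.
Night half: max(0, 9.2 − 4.1) × 0.5 = 5.1 × 0.5 = 2.55 DD.
Per 24 h: 13.05 DD/day.
Duration = 60 / 13.05 = 4.598 ≈ 4.6 days.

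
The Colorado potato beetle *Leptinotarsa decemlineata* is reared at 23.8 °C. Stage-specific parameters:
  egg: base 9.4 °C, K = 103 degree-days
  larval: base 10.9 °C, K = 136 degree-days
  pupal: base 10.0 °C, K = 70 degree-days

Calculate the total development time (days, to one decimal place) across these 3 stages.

22.8 days

egg: 103 / (23.8 − 9.4) = 103 / 14.4 = 7.153 d.
larval: 136 / (23.8 − 10.9) = 136 / 12.9 = 10.543 d.
pupal: 70 / (23.8 − 10.0) = 70 / 13.8 = 5.072 d.
Sum = 22.768 ≈ 22.8 days.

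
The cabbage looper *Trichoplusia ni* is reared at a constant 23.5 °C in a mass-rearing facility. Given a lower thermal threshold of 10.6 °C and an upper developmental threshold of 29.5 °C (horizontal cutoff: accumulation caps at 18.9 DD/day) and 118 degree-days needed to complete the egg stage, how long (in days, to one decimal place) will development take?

9.1 days

Daily accumulation = 23.5 − 10.6 = 12.9 DD/day.
Duration = 118 / 12.9 = 9.147 ≈ 9.1 days.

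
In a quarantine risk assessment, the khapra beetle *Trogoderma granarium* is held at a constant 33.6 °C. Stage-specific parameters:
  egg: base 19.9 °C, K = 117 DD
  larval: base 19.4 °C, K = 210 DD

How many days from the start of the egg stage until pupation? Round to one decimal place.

23.3 days

egg: 117 / (33.6 − 19.9) = 117 / 13.7 = 8.540 d.
larval: 210 / (33.6 − 19.4) = 210 / 14.2 = 14.789 d.
Sum = 23.329 ≈ 23.3 days.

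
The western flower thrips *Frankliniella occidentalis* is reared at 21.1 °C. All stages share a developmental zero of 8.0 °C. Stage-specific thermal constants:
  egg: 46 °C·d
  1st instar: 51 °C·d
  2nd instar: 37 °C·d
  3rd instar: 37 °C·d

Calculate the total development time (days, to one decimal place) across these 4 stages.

Daily accumulation at 21.1 °C = 21.1 − 8.0 = 13.1 DD/day.
Total K = 46 + 51 + 37 + 37 = 171 DD.
Total duration = 171 / 13.1 = 13.053 ≈ 13.1 days.

13.1 days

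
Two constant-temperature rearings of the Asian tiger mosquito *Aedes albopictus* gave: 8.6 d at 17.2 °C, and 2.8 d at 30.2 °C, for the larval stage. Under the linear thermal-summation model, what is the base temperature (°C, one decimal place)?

10.9 °C

Equal thermal constants: D₁(T₁ − T_b) = D₂(T₂ − T_b).
8.6·(17.2 − T_b) = 2.8·(30.2 − T_b)
T_b = (8.6·17.2 − 2.8·30.2) / (8.6 − 2.8) = 63.36 / 5.8 = 10.924 °C ≈ 10.9 °C.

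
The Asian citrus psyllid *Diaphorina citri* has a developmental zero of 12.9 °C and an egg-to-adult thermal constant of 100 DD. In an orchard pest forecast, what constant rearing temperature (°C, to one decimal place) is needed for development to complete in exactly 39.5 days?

15.4 °C

Required daily accumulation = 100 / 39.5 = 2.532 DD/day.
T = T_base + 2.532 = 12.9 + 2.532 = 15.432 ≈ 15.4 °C.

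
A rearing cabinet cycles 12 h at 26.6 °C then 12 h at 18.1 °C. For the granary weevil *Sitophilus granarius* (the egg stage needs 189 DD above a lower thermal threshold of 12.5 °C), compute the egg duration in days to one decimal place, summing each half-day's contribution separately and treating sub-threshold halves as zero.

Day half: max(0, 26.6 − 12.5) × 0.5 = 14.1 × 0.5 = 7.05 DD.
Night half: max(0, 18.1 − 12.5) × 0.5 = 5.6 × 0.5 = 2.80 DD.
Per 24 h: 9.85 DD/day.
Duration = 189 / 9.85 = 19.188 ≈ 19.2 days.

19.2 days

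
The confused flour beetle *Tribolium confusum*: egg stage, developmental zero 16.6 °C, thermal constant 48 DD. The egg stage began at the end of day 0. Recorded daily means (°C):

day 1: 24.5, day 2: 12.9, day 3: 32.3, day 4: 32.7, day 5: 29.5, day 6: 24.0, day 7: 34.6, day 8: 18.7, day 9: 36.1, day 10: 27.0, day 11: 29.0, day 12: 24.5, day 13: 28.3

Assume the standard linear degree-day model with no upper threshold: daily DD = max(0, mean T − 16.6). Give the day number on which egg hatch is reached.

day 5

Daily DD above 16.6 °C: 7.9, 0.0, 15.7, 16.1, 12.9, 7.4, 18.0, 2.1, 19.5, 10.4, 12.4, 7.9, 11.7.
Cumulative: 7.9, 7.9, 23.6, 39.7, 52.6, 60.0, 78.0, 80.1, 99.6, 110.0, 122.4, 130.3, 142.0.
The total first reaches 48 DD on day 5.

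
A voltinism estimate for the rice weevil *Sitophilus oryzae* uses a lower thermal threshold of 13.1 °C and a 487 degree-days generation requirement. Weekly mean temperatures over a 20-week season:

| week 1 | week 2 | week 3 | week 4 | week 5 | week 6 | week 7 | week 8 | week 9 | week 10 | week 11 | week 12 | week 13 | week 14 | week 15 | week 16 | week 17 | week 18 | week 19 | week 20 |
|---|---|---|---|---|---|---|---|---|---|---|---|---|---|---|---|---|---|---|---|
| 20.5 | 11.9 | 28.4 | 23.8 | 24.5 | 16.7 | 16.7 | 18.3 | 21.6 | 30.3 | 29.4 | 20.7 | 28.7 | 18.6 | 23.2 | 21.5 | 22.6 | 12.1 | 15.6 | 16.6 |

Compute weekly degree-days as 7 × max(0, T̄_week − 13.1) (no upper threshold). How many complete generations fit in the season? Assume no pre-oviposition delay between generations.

Weekly DD (7 × max(0, T̄ − 13.1)): 51.8, 0.0, 107.1, 74.9, 79.8, 25.2, 25.2, 36.4, 59.5, 120.4, 114.1, 53.2, 109.2, 38.5, 70.7, 58.8, 66.5, 0.0, 17.5, 24.5.
Season total = 1133.3 DD.
Complete generations = ⌊1133.3 / 487⌋ = 2.

2 generations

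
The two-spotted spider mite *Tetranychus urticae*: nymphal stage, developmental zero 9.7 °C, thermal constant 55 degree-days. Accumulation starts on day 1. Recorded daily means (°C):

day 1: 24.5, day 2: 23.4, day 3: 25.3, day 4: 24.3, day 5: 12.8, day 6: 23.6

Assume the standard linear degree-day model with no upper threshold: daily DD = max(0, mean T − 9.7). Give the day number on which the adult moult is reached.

Daily DD above 9.7 °C: 14.8, 13.7, 15.6, 14.6, 3.1, 13.9.
Cumulative: 14.8, 28.5, 44.1, 58.7, 61.8, 75.7.
The total first reaches 55 DD on day 4.

day 4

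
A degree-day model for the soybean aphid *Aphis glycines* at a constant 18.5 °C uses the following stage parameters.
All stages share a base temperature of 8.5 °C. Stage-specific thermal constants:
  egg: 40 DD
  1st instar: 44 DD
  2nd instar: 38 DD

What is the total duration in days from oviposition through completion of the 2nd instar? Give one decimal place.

12.2 days

Daily accumulation at 18.5 °C = 18.5 − 8.5 = 10.0 DD/day.
Total K = 40 + 44 + 38 = 122 DD.
Total duration = 122 / 10.0 = 12.200 ≈ 12.2 days.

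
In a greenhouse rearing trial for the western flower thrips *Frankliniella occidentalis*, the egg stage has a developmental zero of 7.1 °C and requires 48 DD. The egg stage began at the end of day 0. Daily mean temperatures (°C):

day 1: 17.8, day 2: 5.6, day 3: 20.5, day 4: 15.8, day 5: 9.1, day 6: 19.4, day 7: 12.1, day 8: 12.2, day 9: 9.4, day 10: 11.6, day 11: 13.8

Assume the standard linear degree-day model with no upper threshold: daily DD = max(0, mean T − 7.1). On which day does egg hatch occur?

day 7

Daily DD above 7.1 °C: 10.7, 0.0, 13.4, 8.7, 2.0, 12.3, 5.0, 5.1, 2.3, 4.5, 6.7.
Cumulative: 10.7, 10.7, 24.1, 32.8, 34.8, 47.1, 52.1, 57.2, 59.5, 64.0, 70.7.
The total first reaches 48 DD on day 7.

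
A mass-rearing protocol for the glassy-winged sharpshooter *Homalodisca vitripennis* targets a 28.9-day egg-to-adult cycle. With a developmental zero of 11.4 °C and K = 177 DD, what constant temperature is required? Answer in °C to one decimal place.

Required daily accumulation = 177 / 28.9 = 6.125 DD/day.
T = T_base + 6.125 = 11.4 + 6.125 = 17.525 ≈ 17.5 °C.

17.5 °C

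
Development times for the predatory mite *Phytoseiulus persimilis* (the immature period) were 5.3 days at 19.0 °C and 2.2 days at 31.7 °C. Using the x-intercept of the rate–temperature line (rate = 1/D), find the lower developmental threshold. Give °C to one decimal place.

Under the model K = D·(T − T_b), so D₁·(T₁ − T_b) = D₂·(T₂ − T_b).
5.3·(19.0 − T_b) = 2.2·(31.7 − T_b)
T_b = (5.3·19.0 − 2.2·31.7) / (5.3 − 2.2) = 30.96 / 3.1 = 9.987 °C ≈ 10.0 °C.

10.0 °C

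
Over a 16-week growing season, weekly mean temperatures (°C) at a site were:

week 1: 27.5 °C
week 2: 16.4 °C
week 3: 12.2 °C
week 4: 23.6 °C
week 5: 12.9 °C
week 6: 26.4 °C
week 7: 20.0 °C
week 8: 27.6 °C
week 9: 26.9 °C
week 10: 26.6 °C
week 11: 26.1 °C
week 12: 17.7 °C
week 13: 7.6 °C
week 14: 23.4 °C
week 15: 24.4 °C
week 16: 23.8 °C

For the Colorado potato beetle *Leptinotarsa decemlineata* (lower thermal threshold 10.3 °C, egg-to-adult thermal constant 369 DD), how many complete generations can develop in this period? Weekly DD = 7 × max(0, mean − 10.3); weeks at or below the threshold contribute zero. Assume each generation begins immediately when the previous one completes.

3 generations

Weekly DD (7 × max(0, T̄ − 10.3)): 120.4, 42.7, 13.3, 93.1, 18.2, 112.7, 67.9, 121.1, 116.2, 114.1, 110.6, 51.8, 0.0, 91.7, 98.7, 94.5.
Season total = 1267.0 DD.
Complete generations = ⌊1267.0 / 369⌋ = 3.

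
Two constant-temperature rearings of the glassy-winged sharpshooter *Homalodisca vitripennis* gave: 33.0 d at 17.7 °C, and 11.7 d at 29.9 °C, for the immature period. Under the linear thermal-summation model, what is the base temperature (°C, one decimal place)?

11.0 °C

Equal thermal constants: D₁(T₁ − T_b) = D₂(T₂ − T_b).
33.0·(17.7 − T_b) = 11.7·(29.9 − T_b)
T_b = (33.0·17.7 − 11.7·29.9) / (33.0 − 11.7) = 234.27 / 21.3 = 10.999 °C ≈ 11.0 °C.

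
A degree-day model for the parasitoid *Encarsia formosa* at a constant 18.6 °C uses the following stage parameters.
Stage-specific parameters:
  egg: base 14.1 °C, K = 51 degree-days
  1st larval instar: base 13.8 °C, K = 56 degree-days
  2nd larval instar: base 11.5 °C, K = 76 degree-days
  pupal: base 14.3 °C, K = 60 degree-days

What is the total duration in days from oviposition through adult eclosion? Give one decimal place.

egg: 51 / (18.6 − 14.1) = 51 / 4.5 = 11.333 d.
1st larval instar: 56 / (18.6 − 13.8) = 56 / 4.8 = 11.667 d.
2nd larval instar: 76 / (18.6 − 11.5) = 76 / 7.1 = 10.704 d.
pupal: 60 / (18.6 − 14.3) = 60 / 4.3 = 13.953 d.
Sum = 47.658 ≈ 47.7 days.

47.7 days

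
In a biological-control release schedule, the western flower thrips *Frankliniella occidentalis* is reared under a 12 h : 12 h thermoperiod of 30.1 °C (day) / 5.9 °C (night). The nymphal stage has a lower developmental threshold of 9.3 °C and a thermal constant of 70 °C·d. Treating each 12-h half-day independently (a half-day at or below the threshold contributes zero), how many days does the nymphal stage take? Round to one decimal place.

Day half: max(0, 30.1 − 9.3) × 0.5 = 20.8 × 0.5 = 10.40 DD.
Night half: max(0, 5.9 − 9.3) × 0.5 = 0.0 × 0.5 = 0.00 DD.
Per 24 h: 10.40 DD/day.
Duration = 70 / 10.40 = 6.731 ≈ 6.7 days.

6.7 days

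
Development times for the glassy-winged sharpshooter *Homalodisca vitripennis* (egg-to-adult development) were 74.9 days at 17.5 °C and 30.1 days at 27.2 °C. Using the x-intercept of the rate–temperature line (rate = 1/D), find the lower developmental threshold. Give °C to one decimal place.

Linear rate model ⇒ the product D·(T − T_b) is constant across temperatures.
74.9·(17.5 − T_b) = 30.1·(27.2 − T_b)
T_b = (74.9·17.5 − 30.1·27.2) / (74.9 − 30.1) = 492.03 / 44.8 = 10.983 °C ≈ 11.0 °C.

11.0 °C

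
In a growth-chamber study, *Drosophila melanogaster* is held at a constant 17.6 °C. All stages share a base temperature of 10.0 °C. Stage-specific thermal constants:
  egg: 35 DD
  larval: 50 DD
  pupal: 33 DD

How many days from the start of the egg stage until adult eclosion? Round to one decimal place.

Daily accumulation at 17.6 °C = 17.6 − 10.0 = 7.6 DD/day.
Total K = 35 + 50 + 33 = 118 DD.
Total duration = 118 / 7.6 = 15.526 ≈ 15.5 days.

15.5 days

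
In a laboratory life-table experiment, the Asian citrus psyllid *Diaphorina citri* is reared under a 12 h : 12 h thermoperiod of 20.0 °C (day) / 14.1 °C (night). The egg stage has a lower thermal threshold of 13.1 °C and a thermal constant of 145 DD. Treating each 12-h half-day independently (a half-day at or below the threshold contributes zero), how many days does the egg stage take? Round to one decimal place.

Day half: max(0, 20.0 − 13.1) × 0.5 = 6.9 × 0.5 = 3.45 DD.
Night half: max(0, 14.1 − 13.1) × 0.5 = 1.0 × 0.5 = 0.50 DD.
Per 24 h: 3.95 DD/day.
Duration = 145 / 3.95 = 36.709 ≈ 36.7 days.

36.7 days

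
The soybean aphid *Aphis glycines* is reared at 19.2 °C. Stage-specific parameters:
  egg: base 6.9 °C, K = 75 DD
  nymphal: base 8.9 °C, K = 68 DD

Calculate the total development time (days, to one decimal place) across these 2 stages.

12.7 days

egg: 75 / (19.2 − 6.9) = 75 / 12.3 = 6.098 d.
nymphal: 68 / (19.2 − 8.9) = 68 / 10.3 = 6.602 d.
Sum = 12.700 ≈ 12.7 days.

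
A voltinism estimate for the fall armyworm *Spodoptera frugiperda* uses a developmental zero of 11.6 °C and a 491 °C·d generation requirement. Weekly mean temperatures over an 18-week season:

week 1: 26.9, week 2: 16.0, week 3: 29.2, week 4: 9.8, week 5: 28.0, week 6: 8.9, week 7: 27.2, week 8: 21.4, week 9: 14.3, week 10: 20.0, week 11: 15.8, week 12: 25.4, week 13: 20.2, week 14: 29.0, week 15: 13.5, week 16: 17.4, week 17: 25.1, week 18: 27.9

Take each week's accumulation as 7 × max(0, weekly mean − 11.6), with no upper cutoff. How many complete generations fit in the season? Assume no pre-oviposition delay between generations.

2 generations

Weekly DD (7 × max(0, T̄ − 11.6)): 107.1, 30.8, 123.2, 0.0, 114.8, 0.0, 109.2, 68.6, 18.9, 58.8, 29.4, 96.6, 60.2, 121.8, 13.3, 40.6, 94.5, 114.1.
Season total = 1201.9 DD.
Complete generations = ⌊1201.9 / 491⌋ = 2.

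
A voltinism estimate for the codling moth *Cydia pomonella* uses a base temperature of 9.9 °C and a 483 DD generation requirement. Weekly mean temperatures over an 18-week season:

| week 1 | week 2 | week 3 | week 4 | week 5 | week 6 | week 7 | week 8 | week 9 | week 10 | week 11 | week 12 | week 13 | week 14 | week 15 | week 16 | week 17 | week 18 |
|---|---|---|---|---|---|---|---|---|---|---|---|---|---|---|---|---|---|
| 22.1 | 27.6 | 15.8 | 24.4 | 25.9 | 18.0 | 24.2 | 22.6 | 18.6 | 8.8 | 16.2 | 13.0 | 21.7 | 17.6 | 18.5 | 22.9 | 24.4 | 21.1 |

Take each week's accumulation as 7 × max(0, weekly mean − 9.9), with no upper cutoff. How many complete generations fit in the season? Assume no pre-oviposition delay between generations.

2 generations

Weekly DD (7 × max(0, T̄ − 9.9)): 85.4, 123.9, 41.3, 101.5, 112.0, 56.7, 100.1, 88.9, 60.9, 0.0, 44.1, 21.7, 82.6, 53.9, 60.2, 91.0, 101.5, 78.4.
Season total = 1304.1 DD.
Complete generations = ⌊1304.1 / 483⌋ = 2.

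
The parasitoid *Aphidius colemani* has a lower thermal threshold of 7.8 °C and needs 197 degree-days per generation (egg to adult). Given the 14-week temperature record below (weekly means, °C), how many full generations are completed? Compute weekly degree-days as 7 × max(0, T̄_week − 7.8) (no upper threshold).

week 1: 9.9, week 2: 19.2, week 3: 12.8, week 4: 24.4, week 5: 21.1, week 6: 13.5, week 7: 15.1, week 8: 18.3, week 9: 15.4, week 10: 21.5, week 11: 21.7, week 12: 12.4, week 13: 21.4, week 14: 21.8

Weekly DD (7 × max(0, T̄ − 7.8)): 14.7, 79.8, 35.0, 116.2, 93.1, 39.9, 51.1, 73.5, 53.2, 95.9, 97.3, 32.2, 95.2, 98.0.
Season total = 975.1 DD.
Complete generations = ⌊975.1 / 197⌋ = 4.

4 generations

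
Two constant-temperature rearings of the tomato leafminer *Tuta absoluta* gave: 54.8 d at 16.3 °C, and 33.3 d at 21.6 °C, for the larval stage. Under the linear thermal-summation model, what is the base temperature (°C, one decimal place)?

Linear rate model ⇒ the product D·(T − T_b) is constant across temperatures.
54.8·(16.3 − T_b) = 33.3·(21.6 − T_b)
T_b = (54.8·16.3 − 33.3·21.6) / (54.8 − 33.3) = 173.96 / 21.5 = 8.091 °C ≈ 8.1 °C.

8.1 °C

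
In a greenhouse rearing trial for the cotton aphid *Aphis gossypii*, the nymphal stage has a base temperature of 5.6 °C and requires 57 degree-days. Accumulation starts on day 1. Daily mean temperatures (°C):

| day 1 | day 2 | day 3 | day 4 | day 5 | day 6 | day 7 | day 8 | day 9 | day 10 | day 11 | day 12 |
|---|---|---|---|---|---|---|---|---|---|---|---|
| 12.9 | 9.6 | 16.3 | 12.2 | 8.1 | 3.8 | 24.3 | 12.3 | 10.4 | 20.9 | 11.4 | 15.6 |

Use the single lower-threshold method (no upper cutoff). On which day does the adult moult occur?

Daily DD above 5.6 °C: 7.3, 4.0, 10.7, 6.6, 2.5, 0.0, 18.7, 6.7, 4.8, 15.3, 5.8, 10.0.
Cumulative: 7.3, 11.3, 22.0, 28.6, 31.1, 31.1, 49.8, 56.5, 61.3, 76.6, 82.4, 92.4.
The total first reaches 57 DD on day 9.

day 9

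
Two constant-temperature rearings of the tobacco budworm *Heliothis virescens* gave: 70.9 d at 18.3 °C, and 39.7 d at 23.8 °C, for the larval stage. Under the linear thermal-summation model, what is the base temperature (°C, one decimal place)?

11.3 °C

Under the model K = D·(T − T_b), so D₁·(T₁ − T_b) = D₂·(T₂ − T_b).
70.9·(18.3 − T_b) = 39.7·(23.8 − T_b)
T_b = (70.9·18.3 − 39.7·23.8) / (70.9 − 39.7) = 352.61 / 31.2 = 11.302 °C ≈ 11.3 °C.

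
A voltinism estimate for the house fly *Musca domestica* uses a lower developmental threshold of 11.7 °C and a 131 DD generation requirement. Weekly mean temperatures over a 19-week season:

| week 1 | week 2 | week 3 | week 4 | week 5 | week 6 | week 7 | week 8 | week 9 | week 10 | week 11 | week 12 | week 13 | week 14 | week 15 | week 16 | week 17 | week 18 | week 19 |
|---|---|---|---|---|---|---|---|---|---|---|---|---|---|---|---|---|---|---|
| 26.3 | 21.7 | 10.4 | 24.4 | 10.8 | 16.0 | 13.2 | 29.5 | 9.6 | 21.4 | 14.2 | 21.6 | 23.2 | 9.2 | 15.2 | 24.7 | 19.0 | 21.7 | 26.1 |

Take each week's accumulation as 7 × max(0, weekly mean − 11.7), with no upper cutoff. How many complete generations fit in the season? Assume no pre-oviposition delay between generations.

Weekly DD (7 × max(0, T̄ − 11.7)): 102.2, 70.0, 0.0, 88.9, 0.0, 30.1, 10.5, 124.6, 0.0, 67.9, 17.5, 69.3, 80.5, 0.0, 24.5, 91.0, 51.1, 70.0, 100.8.
Season total = 998.9 DD.
Complete generations = ⌊998.9 / 131⌋ = 7.

7 generations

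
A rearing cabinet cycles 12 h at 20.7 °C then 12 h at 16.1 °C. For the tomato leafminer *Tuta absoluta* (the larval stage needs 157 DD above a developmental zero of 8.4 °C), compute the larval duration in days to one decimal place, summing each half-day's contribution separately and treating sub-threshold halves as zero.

Day half: max(0, 20.7 − 8.4) × 0.5 = 12.3 × 0.5 = 6.15 DD.
Night half: max(0, 16.1 − 8.4) × 0.5 = 7.7 × 0.5 = 3.85 DD.
Per 24 h: 10.00 DD/day.
Duration = 157 / 10.00 = 15.700 ≈ 15.7 days.

15.7 days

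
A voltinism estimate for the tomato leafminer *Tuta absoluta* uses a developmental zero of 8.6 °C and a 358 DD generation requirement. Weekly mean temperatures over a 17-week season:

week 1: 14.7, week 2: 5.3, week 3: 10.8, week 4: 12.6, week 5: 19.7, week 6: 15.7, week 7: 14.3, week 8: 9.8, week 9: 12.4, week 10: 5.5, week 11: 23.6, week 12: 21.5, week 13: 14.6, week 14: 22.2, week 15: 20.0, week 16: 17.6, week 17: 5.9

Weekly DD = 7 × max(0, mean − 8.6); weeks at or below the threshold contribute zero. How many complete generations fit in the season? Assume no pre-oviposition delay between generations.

Weekly DD (7 × max(0, T̄ − 8.6)): 42.7, 0.0, 15.4, 28.0, 77.7, 49.7, 39.9, 8.4, 26.6, 0.0, 105.0, 90.3, 42.0, 95.2, 79.8, 63.0, 0.0.
Season total = 763.7 DD.
Complete generations = ⌊763.7 / 358⌋ = 2.

2 generations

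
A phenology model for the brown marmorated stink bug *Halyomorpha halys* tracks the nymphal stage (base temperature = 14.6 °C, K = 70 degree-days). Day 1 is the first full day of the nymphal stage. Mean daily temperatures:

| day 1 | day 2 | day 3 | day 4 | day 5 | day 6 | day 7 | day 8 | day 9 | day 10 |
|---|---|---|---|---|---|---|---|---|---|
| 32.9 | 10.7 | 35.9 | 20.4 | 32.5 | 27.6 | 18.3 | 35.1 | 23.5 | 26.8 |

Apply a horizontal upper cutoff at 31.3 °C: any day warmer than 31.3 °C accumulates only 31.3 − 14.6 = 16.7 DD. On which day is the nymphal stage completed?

day 7

Daily DD above 14.6 °C (capped at 16.7): 16.7, 0.0, 16.7, 5.8, 16.7, 13.0, 3.7, 16.7, 8.9, 12.2.
Cumulative: 16.7, 16.7, 33.4, 39.2, 55.9, 68.9, 72.6, 89.3, 98.2, 110.4.
The total first reaches 70 DD on day 7.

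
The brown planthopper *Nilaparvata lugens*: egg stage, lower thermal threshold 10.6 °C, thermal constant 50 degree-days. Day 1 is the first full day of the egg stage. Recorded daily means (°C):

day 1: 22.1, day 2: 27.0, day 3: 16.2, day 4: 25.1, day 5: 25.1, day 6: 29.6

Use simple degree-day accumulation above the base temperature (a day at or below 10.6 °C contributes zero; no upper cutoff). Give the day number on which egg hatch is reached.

Daily DD above 10.6 °C: 11.5, 16.4, 5.6, 14.5, 14.5, 19.0.
Cumulative: 11.5, 27.9, 33.5, 48.0, 62.5, 81.5.
The total first reaches 50 DD on day 5.

day 5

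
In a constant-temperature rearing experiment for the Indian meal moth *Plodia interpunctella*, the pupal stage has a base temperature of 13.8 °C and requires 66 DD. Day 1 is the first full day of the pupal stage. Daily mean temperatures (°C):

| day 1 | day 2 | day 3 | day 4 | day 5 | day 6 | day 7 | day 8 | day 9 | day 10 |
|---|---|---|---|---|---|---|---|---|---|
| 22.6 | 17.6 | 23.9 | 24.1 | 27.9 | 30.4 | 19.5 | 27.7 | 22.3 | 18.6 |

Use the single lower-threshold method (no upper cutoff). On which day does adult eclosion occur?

day 7

Daily DD above 13.8 °C: 8.8, 3.8, 10.1, 10.3, 14.1, 16.6, 5.7, 13.9, 8.5, 4.8.
Cumulative: 8.8, 12.6, 22.7, 33.0, 47.1, 63.7, 69.4, 83.3, 91.8, 96.6.
The total first reaches 66 DD on day 7.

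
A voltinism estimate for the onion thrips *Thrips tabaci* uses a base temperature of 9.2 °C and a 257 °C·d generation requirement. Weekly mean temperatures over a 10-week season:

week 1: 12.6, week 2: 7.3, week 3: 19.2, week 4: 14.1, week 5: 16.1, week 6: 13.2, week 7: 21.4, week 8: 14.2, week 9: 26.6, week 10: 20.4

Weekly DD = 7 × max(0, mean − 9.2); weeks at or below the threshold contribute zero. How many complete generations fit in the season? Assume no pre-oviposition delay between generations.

Weekly DD (7 × max(0, T̄ − 9.2)): 23.8, 0.0, 70.0, 34.3, 48.3, 28.0, 85.4, 35.0, 121.8, 78.4.
Season total = 525.0 DD.
Complete generations = ⌊525.0 / 257⌋ = 2.

2 generations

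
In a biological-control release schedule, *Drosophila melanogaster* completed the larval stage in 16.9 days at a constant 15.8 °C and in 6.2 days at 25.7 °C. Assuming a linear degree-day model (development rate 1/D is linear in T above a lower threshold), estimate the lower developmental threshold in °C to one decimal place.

Under the model K = D·(T − T_b), so D₁·(T₁ − T_b) = D₂·(T₂ − T_b).
16.9·(15.8 − T_b) = 6.2·(25.7 − T_b)
T_b = (16.9·15.8 − 6.2·25.7) / (16.9 − 6.2) = 107.68 / 10.7 = 10.064 °C ≈ 10.1 °C.

10.1 °C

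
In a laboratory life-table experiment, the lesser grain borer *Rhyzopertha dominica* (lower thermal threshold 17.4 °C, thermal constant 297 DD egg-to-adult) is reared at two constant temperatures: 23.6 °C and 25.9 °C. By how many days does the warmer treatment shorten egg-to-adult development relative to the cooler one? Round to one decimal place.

13.0 days

At 23.6 °C: 297 / (23.6 − 17.4) = 297 / 6.2 = 47.903 d.
At 25.9 °C: 297 / (25.9 − 17.4) = 297 / 8.5 = 34.941 d.
Difference = |47.903 − 34.941| = 12.962 ≈ 13.0 days.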